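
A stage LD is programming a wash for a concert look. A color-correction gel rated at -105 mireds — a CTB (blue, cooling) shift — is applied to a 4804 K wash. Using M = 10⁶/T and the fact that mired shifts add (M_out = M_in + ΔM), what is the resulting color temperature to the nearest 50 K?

9700 K

M_in = 10⁶/4804 = 208.16 mireds.
M_out = 208.16 + (-105) = 103.16 mireds.
T_out = 10⁶/103.16 = 9693.7 K → 9700 K.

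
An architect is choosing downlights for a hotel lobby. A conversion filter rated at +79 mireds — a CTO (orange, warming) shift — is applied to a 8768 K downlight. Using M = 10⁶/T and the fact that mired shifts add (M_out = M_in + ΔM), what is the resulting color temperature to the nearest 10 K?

M_in = 10⁶/8768 = 114.05 mireds.
M_out = 114.05 + (+79) = 193.05 mireds.
T_out = 10⁶/193.05 = 5180.0 K → 5180 K.

5180 K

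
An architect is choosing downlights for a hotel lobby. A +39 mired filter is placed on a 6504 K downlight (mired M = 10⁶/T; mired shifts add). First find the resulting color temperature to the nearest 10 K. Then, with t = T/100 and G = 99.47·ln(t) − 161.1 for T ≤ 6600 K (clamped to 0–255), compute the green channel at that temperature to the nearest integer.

M_in = 10⁶/6504 = 153.75; M_out = 153.75 + (+39) = 192.75.
T_out = 10⁶/192.75 = 5188.0 K → 5190 K; t = 51.9.
G = 99.47·ln 51.9 − 161.1 = 99.47·3.9493 − 161.1 = 231.739.
Rounded: 232.

232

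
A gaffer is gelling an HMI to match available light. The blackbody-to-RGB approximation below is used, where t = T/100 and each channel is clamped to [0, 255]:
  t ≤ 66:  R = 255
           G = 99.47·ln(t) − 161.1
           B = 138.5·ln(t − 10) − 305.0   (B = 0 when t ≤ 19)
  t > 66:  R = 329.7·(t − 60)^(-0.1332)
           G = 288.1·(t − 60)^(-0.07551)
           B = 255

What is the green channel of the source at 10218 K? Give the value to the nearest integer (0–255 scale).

217

t = 10218/100 = 102.18; the t > 66 branch applies.
G = 288.1·(102.18 − 60)^(-0.07551) = 288.1·42.18^(-0.07551) = 288.1·0.75386 = 217.186.
Rounded: 217.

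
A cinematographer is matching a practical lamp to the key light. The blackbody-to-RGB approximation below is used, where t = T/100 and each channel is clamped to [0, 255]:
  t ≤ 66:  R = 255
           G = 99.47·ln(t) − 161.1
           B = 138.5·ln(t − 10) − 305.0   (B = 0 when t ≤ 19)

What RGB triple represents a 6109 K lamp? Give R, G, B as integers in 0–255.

R=255, G=248, B=240

t = 6109/100 = 61.09; the t ≤ 66 branch applies.
R = 255 by definition for t ≤ 66.
G = 99.47·ln 61.09 − 161.1 = 99.47·4.1123 − 161.1 = 247.955.
B = 138.5·ln(61.09 − 10) − 305.0 = 138.5·ln 51.09 − 305.0 = 138.5·3.9336 − 305.0 = 239.802.
Rounded: (255, 248, 240).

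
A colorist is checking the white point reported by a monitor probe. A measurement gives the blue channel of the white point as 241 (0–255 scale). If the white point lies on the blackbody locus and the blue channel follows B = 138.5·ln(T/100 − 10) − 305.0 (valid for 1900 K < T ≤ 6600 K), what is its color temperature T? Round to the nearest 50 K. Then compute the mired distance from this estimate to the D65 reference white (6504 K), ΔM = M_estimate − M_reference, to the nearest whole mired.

ln(t − 10) = (241 + 305.0) / 138.5 = 3.9422.
t − 10 = e^3.9422 = 51.534, so t = 61.534.
T = 100·t = 6153 K → 6150 K to the nearest 50 K.
M_estimate = 10⁶/6150 = 162.60; M_reference = 10⁶/6504 = 153.75.
ΔM = 162.60 − 153.75 = 8.85 → +9 mireds.

+9 mireds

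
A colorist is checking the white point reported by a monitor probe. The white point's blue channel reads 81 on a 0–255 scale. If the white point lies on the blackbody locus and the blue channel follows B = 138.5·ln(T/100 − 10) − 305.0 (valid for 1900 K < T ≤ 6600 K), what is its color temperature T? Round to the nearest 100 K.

2600 K

ln(t − 10) = (81 + 305.0) / 138.5 = 2.7870.
t − 10 = e^2.7870 = 16.232, so t = 26.232.
T = 100·t = 2623 K → 2600 K to the nearest 100 K.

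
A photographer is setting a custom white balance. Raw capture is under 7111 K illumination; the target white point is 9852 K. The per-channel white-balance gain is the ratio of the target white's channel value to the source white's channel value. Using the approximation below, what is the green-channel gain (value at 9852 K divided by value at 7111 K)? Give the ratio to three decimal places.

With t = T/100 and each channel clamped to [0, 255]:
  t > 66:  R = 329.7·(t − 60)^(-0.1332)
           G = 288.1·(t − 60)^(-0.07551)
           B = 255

0.910

At 7111 K (t = 71.11):
  G = 288.1·(71.11 − 60)^(-0.07551) = 288.1·11.11^(-0.07551) = 288.1·0.83375 = 240.205.
At 9852 K (t = 98.52):
  G = 288.1·(98.52 − 60)^(-0.07551) = 288.1·38.52^(-0.07551) = 288.1·0.75904 = 218.680.
Gain = 218.680 / 240.205 = 0.9104 → 0.910.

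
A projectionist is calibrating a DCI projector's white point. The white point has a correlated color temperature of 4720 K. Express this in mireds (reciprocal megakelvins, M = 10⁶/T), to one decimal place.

211.9 mireds

M = 10⁶ / 4720 = 211.864 → 211.9 mireds.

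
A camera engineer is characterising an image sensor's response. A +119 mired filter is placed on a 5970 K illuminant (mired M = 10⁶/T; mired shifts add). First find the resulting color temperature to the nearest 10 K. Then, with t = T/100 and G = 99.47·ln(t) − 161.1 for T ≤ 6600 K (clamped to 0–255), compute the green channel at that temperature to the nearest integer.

192

M_in = 10⁶/5970 = 167.50; M_out = 167.50 + (+119) = 286.50.
T_out = 10⁶/286.50 = 3490.4 K → 3490 K; t = 34.9.
G = 99.47·ln 34.9 − 161.1 = 99.47·3.5525 − 161.1 = 192.266.
Rounded: 192.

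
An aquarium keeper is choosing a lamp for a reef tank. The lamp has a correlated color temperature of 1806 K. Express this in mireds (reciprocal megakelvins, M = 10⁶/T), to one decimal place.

553.7 mireds

M = 10⁶ / 1806 = 553.710 → 553.7 mireds.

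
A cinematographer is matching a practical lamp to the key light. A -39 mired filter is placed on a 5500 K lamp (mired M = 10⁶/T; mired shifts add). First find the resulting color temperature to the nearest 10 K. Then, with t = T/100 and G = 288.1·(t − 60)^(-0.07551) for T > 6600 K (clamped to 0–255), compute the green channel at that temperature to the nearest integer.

M_in = 10⁶/5500 = 181.82; M_out = 181.82 + (-39) = 142.82.
T_out = 10⁶/142.82 = 7001.9 K → 7000 K; t = 70.
G = 288.1·(70 − 60)^(-0.07551) = 288.1·10^(-0.07551) = 288.1·0.84041 = 242.121.
Rounded: 242.

242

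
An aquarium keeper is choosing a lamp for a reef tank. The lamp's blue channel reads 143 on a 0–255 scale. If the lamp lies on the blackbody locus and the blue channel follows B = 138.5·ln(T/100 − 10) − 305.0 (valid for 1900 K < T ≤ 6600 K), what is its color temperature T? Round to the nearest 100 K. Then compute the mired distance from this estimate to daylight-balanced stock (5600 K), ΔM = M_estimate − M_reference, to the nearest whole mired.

+107 mireds

ln(t − 10) = (143 + 305.0) / 138.5 = 3.2347.
t − 10 = e^3.2347 = 25.398, so t = 35.398.
T = 100·t = 3540 K → 3500 K to the nearest 100 K.
M_estimate = 10⁶/3500 = 285.71; M_reference = 10⁶/5600 = 178.57.
ΔM = 285.71 − 178.57 = 107.14 → +107 mireds.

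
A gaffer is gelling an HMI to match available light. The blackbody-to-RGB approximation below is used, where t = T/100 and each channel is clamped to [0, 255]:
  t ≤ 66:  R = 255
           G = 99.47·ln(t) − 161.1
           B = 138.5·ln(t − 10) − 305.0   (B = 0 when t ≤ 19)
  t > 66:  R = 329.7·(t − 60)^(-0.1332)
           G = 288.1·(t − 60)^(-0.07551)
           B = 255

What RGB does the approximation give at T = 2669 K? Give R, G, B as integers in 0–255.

t = 2669/100 = 26.69; the t ≤ 66 branch applies.
R = 255 by definition for t ≤ 66.
G = 99.47·ln 26.69 − 161.1 = 99.47·3.2843 − 161.1 = 165.588.
B = 138.5·ln(26.69 − 10) − 305.0 = 138.5·ln 16.69 − 305.0 = 138.5·2.8148 − 305.0 = 84.851.
Rounded: (255, 166, 85).

R=255, G=166, B=85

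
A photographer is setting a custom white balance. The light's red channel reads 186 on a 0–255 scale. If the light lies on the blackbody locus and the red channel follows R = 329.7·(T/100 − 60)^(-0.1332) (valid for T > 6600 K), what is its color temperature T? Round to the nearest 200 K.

(t − 60)^(-0.1332) = 186/329.7 = 0.56415.
t − 60 = 0.56415^(1/-0.1332) = 0.56415^(-7.508) = 73.521, so t = 133.521.
T = 100·t = 13352 K → 13400 K to the nearest 200 K.

13400 K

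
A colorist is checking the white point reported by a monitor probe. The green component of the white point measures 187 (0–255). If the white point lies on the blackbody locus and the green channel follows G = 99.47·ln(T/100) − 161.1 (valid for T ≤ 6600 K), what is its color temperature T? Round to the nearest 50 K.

3300 K

ln t = (187 + 161.1) / 99.47 = 3.4995.
t = e^3.4995 = 33.100.
T = 100·t = 3310 K → 3300 K to the nearest 50 K.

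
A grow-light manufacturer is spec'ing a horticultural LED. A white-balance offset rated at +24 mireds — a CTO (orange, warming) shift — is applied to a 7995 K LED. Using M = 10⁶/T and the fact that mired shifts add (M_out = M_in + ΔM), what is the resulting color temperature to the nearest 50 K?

6700 K

M_in = 10⁶/7995 = 125.08 mireds.
M_out = 125.08 + (+24) = 149.08 mireds.
T_out = 10⁶/149.08 = 6707.9 K → 6700 K.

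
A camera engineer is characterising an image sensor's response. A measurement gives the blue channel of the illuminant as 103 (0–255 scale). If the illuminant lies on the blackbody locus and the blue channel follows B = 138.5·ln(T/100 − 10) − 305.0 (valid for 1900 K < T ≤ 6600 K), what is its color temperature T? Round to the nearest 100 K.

2900 K

ln(t − 10) = (103 + 305.0) / 138.5 = 2.9458.
t − 10 = e^2.9458 = 19.027, so t = 29.027.
T = 100·t = 2903 K → 2900 K to the nearest 100 K.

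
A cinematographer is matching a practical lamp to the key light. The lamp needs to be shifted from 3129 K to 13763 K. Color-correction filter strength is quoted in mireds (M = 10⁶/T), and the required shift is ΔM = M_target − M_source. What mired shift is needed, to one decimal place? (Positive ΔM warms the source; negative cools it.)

-246.9 mireds

M_source = 10⁶/3129 = 319.591; M_target = 10⁶/13763 = 72.659.
ΔM = 72.659 − 319.591 = -246.932 → -246.9 mireds, a cooling shift.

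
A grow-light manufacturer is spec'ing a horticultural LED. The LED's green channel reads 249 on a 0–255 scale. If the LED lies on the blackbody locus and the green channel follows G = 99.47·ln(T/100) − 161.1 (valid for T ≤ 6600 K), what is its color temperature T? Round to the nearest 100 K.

6200 K

ln t = (249 + 161.1) / 99.47 = 4.1229.
t = e^4.1229 = 61.735.
T = 100·t = 6174 K → 6200 K to the nearest 100 K.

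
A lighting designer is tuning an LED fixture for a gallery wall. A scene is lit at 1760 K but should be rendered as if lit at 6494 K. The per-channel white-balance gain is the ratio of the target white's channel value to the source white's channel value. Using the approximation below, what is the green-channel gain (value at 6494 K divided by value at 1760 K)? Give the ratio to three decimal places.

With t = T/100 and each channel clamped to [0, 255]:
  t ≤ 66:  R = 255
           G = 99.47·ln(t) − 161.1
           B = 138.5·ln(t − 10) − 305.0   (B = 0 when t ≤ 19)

At 1760 K (t = 17.6):
  G = 99.47·ln 17.6 − 161.1 = 99.47·2.8679 − 161.1 = 124.170.
At 6494 K (t = 64.94):
  G = 99.47·ln 64.94 − 161.1 = 99.47·4.1735 − 161.1 = 254.034.
Gain = 254.034 / 124.170 = 2.0459 → 2.046.

2.046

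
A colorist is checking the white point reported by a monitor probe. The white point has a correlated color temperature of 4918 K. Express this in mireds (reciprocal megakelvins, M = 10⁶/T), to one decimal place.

203.3 mireds

M = 10⁶ / 4918 = 203.335 → 203.3 mireds.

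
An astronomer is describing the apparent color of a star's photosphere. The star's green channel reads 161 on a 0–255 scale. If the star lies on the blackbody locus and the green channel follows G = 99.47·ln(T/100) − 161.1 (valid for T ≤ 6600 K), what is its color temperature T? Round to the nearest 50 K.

ln t = (161 + 161.1) / 99.47 = 3.2382.
t = e^3.2382 = 25.487.
T = 100·t = 2549 K → 2550 K to the nearest 50 K.

2550 K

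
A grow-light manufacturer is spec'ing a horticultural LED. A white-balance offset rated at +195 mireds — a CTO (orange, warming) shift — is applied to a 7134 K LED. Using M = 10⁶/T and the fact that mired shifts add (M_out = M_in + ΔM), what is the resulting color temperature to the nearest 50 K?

3000 K

M_in = 10⁶/7134 = 140.17 mireds.
M_out = 140.17 + (+195) = 335.17 mireds.
T_out = 10⁶/335.17 = 2983.5 K → 3000 K.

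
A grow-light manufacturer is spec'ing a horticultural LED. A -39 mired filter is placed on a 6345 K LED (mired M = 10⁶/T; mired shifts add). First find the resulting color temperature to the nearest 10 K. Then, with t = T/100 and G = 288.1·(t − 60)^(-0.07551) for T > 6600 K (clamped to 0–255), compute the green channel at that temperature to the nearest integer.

226

M_in = 10⁶/6345 = 157.60; M_out = 157.60 + (-39) = 118.60.
T_out = 10⁶/118.60 = 8431.4 K → 8430 K; t = 84.3.
G = 288.1·(84.3 − 60)^(-0.07551) = 288.1·24.3^(-0.07551) = 288.1·0.78591 = 226.421.
Rounded: 226.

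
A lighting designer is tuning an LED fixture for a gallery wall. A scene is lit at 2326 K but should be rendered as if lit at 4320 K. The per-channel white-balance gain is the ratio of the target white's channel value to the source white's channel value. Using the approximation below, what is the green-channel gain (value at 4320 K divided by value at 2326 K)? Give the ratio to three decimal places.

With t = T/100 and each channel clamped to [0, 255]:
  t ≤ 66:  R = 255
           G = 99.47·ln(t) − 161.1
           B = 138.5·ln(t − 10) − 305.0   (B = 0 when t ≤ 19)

1.405

At 2326 K (t = 23.26):
  G = 99.47·ln 23.26 − 161.1 = 99.47·3.1467 − 161.1 = 151.906.
At 4320 K (t = 43.2):
  G = 99.47·ln 43.2 − 161.1 = 99.47·3.7658 − 161.1 = 213.488.
Gain = 213.488 / 151.906 = 1.4054 → 1.405.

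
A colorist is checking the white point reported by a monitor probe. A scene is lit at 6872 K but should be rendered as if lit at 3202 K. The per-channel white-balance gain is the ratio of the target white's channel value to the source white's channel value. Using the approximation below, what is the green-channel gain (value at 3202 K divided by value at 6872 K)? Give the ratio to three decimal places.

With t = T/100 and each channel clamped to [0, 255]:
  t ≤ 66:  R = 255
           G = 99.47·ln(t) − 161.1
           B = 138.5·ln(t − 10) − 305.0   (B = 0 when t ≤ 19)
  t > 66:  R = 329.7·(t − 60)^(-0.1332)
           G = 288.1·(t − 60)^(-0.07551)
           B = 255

At 6872 K (t = 68.72):
  G = 288.1·(68.72 − 60)^(-0.07551) = 288.1·8.72^(-0.07551) = 288.1·0.84914 = 244.639.
At 3202 K (t = 32.02):
  G = 99.47·ln 32.02 − 161.1 = 99.47·3.4664 − 161.1 = 183.699.
Gain = 183.699 / 244.639 = 0.7509 → 0.751.

0.751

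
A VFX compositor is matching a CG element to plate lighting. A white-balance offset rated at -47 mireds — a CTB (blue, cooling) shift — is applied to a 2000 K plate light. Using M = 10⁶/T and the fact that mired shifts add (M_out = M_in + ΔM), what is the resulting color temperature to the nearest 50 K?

2200 K

M_in = 10⁶/2000 = 500.00 mireds.
M_out = 500.00 + (-47) = 453.00 mireds.
T_out = 10⁶/453.00 = 2207.5 K → 2200 K.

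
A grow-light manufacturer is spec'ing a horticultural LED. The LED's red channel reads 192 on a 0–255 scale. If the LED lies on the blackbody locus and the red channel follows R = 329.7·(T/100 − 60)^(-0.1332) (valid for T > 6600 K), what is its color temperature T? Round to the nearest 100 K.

(t − 60)^(-0.1332) = 192/329.7 = 0.58235.
t − 60 = 0.58235^(1/-0.1332) = 0.58235^(-7.508) = 57.929, so t = 117.929.
T = 100·t = 11793 K → 11800 K to the nearest 100 K.

11800 K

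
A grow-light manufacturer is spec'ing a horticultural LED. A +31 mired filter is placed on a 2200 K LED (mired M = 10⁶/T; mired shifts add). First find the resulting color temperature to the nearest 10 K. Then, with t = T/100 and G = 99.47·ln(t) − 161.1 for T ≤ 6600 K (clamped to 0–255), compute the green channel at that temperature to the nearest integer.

M_in = 10⁶/2200 = 454.55; M_out = 454.55 + (+31) = 485.55.
T_out = 10⁶/485.55 = 2059.5 K → 2060 K; t = 20.6.
G = 99.47·ln 20.6 − 161.1 = 99.47·3.0253 − 161.1 = 139.826.
Rounded: 140.

140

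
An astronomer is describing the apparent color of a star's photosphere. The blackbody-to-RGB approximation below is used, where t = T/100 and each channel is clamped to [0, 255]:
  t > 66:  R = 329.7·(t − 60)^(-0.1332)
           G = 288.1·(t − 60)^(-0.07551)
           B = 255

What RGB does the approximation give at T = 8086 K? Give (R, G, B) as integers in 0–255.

(220, 229, 255)

t = 8086/100 = 80.86; the t > 66 branch applies.
R = 329.7·(80.86 − 60)^(-0.1332) = 329.7·20.86^(-0.1332) = 329.7·0.66722 = 219.982.
G = 288.1·(80.86 − 60)^(-0.07551) = 288.1·20.86^(-0.07551) = 288.1·0.79502 = 229.046.
B = 255 by definition for t > 66.
Rounded: (220, 229, 255).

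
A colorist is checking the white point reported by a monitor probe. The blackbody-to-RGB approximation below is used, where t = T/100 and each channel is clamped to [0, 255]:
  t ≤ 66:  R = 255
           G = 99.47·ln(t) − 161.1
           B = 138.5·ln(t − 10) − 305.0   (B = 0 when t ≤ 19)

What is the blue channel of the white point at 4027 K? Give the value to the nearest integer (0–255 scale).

t = 4027/100 = 40.27; the t ≤ 66 branch applies.
B = 138.5·ln(40.27 − 10) − 305.0 = 138.5·ln 30.27 − 305.0 = 138.5·3.4102 − 305.0 = 167.307.
Rounded: 167.

167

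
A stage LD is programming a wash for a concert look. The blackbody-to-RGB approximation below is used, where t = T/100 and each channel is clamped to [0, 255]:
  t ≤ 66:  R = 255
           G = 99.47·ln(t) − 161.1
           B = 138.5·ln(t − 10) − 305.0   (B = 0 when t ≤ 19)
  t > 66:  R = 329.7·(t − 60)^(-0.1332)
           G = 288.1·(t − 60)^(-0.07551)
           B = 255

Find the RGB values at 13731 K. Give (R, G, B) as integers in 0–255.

(185, 207, 255)

t = 13731/100 = 137.31; the t > 66 branch applies.
R = 329.7·(137.31 − 60)^(-0.1332) = 329.7·77.31^(-0.1332) = 329.7·0.56039 = 184.759.
G = 288.1·(137.31 − 60)^(-0.07551) = 288.1·77.31^(-0.07551) = 288.1·0.72014 = 207.473.
B = 255 by definition for t > 66.
Rounded: (185, 207, 255).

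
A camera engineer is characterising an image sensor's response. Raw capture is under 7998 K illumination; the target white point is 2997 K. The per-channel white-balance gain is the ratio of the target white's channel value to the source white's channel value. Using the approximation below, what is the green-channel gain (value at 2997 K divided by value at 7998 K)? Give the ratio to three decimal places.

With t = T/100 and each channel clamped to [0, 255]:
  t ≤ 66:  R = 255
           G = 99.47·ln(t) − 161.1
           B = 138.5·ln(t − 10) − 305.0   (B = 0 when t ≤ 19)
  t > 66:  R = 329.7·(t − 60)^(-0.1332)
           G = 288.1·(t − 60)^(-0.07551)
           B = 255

0.771

At 7998 K (t = 79.98):
  G = 288.1·(79.98 − 60)^(-0.07551) = 288.1·19.98^(-0.07551) = 288.1·0.79761 = 229.792.
At 2997 K (t = 29.97):
  G = 99.47·ln 29.97 − 161.1 = 99.47·3.4002 − 161.1 = 177.118.
Gain = 177.118 / 229.792 = 0.7708 → 0.771.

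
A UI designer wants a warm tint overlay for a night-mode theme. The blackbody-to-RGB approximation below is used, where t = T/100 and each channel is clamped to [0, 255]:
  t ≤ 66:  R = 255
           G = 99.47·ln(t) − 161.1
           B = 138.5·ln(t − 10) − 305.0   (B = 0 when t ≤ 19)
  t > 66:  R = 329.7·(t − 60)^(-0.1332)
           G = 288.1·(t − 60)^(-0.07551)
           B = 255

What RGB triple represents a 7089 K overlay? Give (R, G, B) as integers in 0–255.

t = 7089/100 = 70.89; the t > 66 branch applies.
R = 329.7·(70.89 − 60)^(-0.1332) = 329.7·10.89^(-0.1332) = 329.7·0.72756 = 239.876.
G = 288.1·(70.89 − 60)^(-0.07551) = 288.1·10.89^(-0.07551) = 288.1·0.83501 = 240.568.
B = 255 by definition for t > 66.
Rounded: (240, 241, 255).

(240, 241, 255)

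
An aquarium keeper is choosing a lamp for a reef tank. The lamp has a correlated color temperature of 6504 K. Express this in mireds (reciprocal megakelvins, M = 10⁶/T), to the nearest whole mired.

M = 10⁶ / 6504 = 153.752 → 154 mireds.

154 mireds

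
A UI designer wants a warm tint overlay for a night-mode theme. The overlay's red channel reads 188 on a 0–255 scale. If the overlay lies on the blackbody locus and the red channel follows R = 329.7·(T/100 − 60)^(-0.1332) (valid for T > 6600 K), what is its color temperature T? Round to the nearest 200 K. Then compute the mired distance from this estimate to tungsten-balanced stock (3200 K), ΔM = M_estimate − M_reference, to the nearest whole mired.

(t − 60)^(-0.1332) = 188/329.7 = 0.57022.
t − 60 = 0.57022^(1/-0.1332) = 0.57022^(-7.508) = 67.848, so t = 127.848.
T = 100·t = 12785 K → 12800 K to the nearest 200 K.
M_estimate = 10⁶/12800 = 78.12; M_reference = 10⁶/3200 = 312.50.
ΔM = 78.12 − 312.50 = -234.38 → -234 mireds.

-234 mireds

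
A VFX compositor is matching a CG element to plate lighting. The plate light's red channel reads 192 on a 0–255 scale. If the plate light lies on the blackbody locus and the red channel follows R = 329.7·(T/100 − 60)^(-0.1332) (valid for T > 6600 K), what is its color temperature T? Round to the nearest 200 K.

(t − 60)^(-0.1332) = 192/329.7 = 0.58235.
t − 60 = 0.58235^(1/-0.1332) = 0.58235^(-7.508) = 57.929, so t = 117.929.
T = 100·t = 11793 K → 11800 K to the nearest 200 K.

11800 K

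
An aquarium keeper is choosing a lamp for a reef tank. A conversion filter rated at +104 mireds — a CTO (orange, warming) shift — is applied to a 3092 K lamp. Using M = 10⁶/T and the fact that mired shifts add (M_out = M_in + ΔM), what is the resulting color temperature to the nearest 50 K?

2350 K

M_in = 10⁶/3092 = 323.42 mireds.
M_out = 323.42 + (+104) = 427.42 mireds.
T_out = 10⁶/427.42 = 2339.6 K → 2350 K.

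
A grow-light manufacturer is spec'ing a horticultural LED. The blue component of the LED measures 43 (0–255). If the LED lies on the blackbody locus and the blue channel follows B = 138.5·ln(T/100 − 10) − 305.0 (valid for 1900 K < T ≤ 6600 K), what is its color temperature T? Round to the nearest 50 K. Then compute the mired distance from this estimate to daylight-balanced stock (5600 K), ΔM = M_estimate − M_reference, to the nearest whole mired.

ln(t − 10) = (43 + 305.0) / 138.5 = 2.5126.
t − 10 = e^2.5126 = 12.337, so t = 22.337.
T = 100·t = 2234 K → 2250 K to the nearest 50 K.
M_estimate = 10⁶/2250 = 444.44; M_reference = 10⁶/5600 = 178.57.
ΔM = 444.44 − 178.57 = 265.87 → +266 mireds.

+266 mireds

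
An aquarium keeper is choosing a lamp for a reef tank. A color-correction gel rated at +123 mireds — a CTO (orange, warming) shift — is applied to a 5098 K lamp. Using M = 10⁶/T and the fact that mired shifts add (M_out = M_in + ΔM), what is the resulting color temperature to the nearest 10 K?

3130 K

M_in = 10⁶/5098 = 196.16 mireds.
M_out = 196.16 + (+123) = 319.16 mireds.
T_out = 10⁶/319.16 = 3133.3 K → 3130 K.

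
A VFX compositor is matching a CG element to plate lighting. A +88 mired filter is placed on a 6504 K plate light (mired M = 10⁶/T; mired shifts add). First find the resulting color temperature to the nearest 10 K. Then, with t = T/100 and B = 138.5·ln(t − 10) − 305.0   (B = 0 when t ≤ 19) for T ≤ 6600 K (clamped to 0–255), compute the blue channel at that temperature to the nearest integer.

172

M_in = 10⁶/6504 = 153.75; M_out = 153.75 + (+88) = 241.75.
T_out = 10⁶/241.75 = 4136.5 K → 4140 K; t = 41.4.
B = 138.5·ln(41.4 − 10) − 305.0 = 138.5·ln 31.4 − 305.0 = 138.5·3.4468 − 305.0 = 172.383.
Rounded: 172.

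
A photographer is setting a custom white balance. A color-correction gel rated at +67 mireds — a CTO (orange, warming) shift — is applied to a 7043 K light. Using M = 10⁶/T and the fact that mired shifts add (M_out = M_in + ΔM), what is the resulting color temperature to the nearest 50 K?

M_in = 10⁶/7043 = 141.98 mireds.
M_out = 141.98 + (+67) = 208.98 mireds.
T_out = 10⁶/208.98 = 4785.0 K → 4800 K.

4800 K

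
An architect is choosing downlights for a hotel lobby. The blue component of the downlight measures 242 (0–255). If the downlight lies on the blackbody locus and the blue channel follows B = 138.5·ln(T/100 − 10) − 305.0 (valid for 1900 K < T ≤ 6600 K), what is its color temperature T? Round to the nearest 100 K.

ln(t − 10) = (242 + 305.0) / 138.5 = 3.9495.
t − 10 = e^3.9495 = 51.907, so t = 61.907.
T = 100·t = 6191 K → 6200 K to the nearest 100 K.

6200 K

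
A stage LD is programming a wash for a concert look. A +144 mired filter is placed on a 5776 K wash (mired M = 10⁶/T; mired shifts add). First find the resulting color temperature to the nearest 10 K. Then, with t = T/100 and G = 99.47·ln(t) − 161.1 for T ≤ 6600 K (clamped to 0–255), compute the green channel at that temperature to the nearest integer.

M_in = 10⁶/5776 = 173.13; M_out = 173.13 + (+144) = 317.13.
T_out = 10⁶/317.13 = 3153.3 K → 3150 K; t = 31.5.
G = 99.47·ln 31.5 − 161.1 = 99.47·3.4500 − 161.1 = 182.070.
Rounded: 182.

182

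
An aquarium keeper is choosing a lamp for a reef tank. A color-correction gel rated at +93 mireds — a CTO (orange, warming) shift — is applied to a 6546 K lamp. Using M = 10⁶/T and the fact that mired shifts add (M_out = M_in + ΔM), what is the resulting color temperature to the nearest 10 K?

M_in = 10⁶/6546 = 152.77 mireds.
M_out = 152.77 + (+93) = 245.77 mireds.
T_out = 10⁶/245.77 = 4068.9 K → 4070 K.

4070 K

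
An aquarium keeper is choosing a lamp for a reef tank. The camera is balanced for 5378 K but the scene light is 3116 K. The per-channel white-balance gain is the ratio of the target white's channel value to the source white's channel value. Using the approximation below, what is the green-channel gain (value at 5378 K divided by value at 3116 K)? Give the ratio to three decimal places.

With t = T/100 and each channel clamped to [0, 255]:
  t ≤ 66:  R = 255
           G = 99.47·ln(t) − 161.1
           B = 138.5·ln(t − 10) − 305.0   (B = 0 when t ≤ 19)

At 3116 K (t = 31.16):
  G = 99.47·ln 31.16 − 161.1 = 99.47·3.4391 − 161.1 = 180.991.
At 5378 K (t = 53.78):
  G = 99.47·ln 53.78 − 161.1 = 99.47·3.9849 − 161.1 = 235.278.
Gain = 235.278 / 180.991 = 1.2999 → 1.300.

1.300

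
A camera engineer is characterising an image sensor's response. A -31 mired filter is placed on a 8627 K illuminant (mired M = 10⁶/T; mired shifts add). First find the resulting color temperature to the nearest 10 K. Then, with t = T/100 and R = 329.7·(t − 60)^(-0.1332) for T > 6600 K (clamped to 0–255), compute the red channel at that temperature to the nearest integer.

192

M_in = 10⁶/8627 = 115.92; M_out = 115.92 + (-31) = 84.92.
T_out = 10⁶/84.92 = 11776.5 K → 11780 K; t = 117.8.
R = 329.7·(117.8 − 60)^(-0.1332) = 329.7·57.8^(-0.1332) = 329.7·0.58252 = 192.057.
Rounded: 192.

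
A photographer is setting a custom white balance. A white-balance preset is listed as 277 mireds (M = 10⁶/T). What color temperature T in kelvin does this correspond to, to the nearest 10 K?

T = 10⁶ / 277 = 3610.11 K → 3610 K.

3610 K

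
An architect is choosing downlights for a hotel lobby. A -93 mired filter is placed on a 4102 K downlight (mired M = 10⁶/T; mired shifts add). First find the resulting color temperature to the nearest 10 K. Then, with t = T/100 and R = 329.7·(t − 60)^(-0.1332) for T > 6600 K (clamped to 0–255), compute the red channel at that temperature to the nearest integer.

M_in = 10⁶/4102 = 243.78; M_out = 243.78 + (-93) = 150.78.
T_out = 10⁶/150.78 = 6632.0 K → 6630 K; t = 66.3.
R = 329.7·(66.3 − 60)^(-0.1332) = 329.7·6.3^(-0.1332) = 329.7·0.78258 = 258.016 → clamped to 255.
Rounded: 255.

255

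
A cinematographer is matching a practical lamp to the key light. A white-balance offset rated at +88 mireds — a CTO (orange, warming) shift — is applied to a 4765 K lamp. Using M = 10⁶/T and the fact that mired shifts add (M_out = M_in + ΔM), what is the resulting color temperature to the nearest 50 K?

M_in = 10⁶/4765 = 209.86 mireds.
M_out = 209.86 + (+88) = 297.86 mireds.
T_out = 10⁶/297.86 = 3357.2 K → 3350 K.

3350 K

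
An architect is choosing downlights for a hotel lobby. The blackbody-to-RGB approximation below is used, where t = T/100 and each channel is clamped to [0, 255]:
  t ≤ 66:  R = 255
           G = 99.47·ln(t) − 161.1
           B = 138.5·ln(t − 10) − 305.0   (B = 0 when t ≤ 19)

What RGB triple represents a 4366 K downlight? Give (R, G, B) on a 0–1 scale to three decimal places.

t = 4366/100 = 43.66; the t ≤ 66 branch applies.
R = 255 by definition for t ≤ 66.
G = 99.47·ln 43.66 − 161.1 = 99.47·3.7764 − 161.1 = 214.542.
B = 138.5·ln(43.66 − 10) − 305.0 = 138.5·ln 33.66 − 305.0 = 138.5·3.5163 − 305.0 = 182.009.
Dividing each by 255: (1.0000, 0.8413, 0.7138) → (1.000, 0.841, 0.714).

(1.000, 0.841, 0.714)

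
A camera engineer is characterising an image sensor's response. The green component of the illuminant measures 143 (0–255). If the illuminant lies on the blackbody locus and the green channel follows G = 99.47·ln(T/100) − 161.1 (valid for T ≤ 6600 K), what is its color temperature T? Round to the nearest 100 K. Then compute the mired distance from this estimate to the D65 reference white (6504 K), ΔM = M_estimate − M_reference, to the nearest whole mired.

+322 mireds

ln t = (143 + 161.1) / 99.47 = 3.0572.
t = e^3.0572 = 21.268.
T = 100·t = 2127 K → 2100 K to the nearest 100 K.
M_estimate = 10⁶/2100 = 476.19; M_reference = 10⁶/6504 = 153.75.
ΔM = 476.19 − 153.75 = 322.44 → +322 mireds.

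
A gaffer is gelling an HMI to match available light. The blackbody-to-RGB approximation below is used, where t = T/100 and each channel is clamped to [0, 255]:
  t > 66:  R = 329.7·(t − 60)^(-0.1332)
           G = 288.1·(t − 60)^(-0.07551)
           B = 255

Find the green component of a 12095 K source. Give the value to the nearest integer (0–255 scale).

t = 12095/100 = 120.95; the t > 66 branch applies.
G = 288.1·(120.95 − 60)^(-0.07551) = 288.1·60.95^(-0.07551) = 288.1·0.73319 = 211.232.
Rounded: 211.

211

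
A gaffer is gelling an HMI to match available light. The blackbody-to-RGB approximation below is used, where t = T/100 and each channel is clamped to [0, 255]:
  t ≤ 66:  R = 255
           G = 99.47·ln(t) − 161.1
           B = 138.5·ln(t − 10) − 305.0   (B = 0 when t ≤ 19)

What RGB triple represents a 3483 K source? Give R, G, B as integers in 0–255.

t = 3483/100 = 34.83; the t ≤ 66 branch applies.
R = 255 by definition for t ≤ 66.
G = 99.47·ln 34.83 − 161.1 = 99.47·3.5505 − 161.1 = 192.066.
B = 138.5·ln(34.83 − 10) − 305.0 = 138.5·ln 24.83 − 305.0 = 138.5·3.2121 − 305.0 = 139.869.
Rounded: (255, 192, 140).

R=255, G=192, B=140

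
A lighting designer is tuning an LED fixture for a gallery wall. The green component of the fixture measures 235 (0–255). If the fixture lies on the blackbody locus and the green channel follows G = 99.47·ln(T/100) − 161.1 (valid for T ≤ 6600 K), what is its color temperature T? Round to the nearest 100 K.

ln t = (235 + 161.1) / 99.47 = 3.9821.
t = e^3.9821 = 53.630.
T = 100·t = 5363 K → 5400 K to the nearest 100 K.

5400 K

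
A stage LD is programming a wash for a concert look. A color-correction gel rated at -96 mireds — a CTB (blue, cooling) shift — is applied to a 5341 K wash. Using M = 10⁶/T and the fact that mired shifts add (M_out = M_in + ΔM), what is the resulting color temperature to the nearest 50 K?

M_in = 10⁶/5341 = 187.23 mireds.
M_out = 187.23 + (-96) = 91.23 mireds.
T_out = 10⁶/91.23 = 10961.2 K → 10950 K.

10950 K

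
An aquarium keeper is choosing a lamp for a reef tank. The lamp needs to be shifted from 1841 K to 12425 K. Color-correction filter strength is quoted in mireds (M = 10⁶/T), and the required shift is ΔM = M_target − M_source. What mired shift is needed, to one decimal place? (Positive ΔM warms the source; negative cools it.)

M_source = 10⁶/1841 = 543.183; M_target = 10⁶/12425 = 80.483.
ΔM = 80.483 − 543.183 = -462.700 → -462.7 mireds, a cooling shift.

-462.7 mireds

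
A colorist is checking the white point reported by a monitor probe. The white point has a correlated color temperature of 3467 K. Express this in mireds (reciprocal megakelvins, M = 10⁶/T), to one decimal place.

288.4 mireds

M = 10⁶ / 3467 = 288.434 → 288.4 mireds.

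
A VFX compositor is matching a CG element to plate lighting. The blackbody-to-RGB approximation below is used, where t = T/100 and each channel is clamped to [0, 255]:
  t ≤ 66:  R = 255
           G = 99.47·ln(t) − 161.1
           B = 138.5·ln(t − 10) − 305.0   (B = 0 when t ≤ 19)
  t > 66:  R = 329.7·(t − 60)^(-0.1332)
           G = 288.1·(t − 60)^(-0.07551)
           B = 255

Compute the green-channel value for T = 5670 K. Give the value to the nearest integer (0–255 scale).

t = 5670/100 = 56.7; the t ≤ 66 branch applies.
G = 99.47·ln 56.7 − 161.1 = 99.47·4.0378 − 161.1 = 240.537.
Rounded: 241.

241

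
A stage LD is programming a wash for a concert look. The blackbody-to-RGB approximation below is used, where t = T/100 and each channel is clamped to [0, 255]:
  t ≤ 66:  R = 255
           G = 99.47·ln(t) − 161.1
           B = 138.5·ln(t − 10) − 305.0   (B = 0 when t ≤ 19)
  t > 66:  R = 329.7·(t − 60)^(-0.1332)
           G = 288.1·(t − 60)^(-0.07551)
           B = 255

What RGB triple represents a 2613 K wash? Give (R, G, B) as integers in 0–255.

(255, 163, 80)

t = 2613/100 = 26.13; the t ≤ 66 branch applies.
R = 255 by definition for t ≤ 66.
G = 99.47·ln 26.13 − 161.1 = 99.47·3.2631 − 161.1 = 163.479.
B = 138.5·ln(26.13 − 10) − 305.0 = 138.5·ln 16.13 − 305.0 = 138.5·2.7807 − 305.0 = 80.124.
Rounded: (255, 163, 80).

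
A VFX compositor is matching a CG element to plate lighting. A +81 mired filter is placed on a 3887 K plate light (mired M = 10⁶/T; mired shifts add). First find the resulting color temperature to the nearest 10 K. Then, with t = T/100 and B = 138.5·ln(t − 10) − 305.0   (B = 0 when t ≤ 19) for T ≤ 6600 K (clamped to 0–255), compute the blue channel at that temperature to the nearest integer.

107

M_in = 10⁶/3887 = 257.27; M_out = 257.27 + (+81) = 338.27.
T_out = 10⁶/338.27 = 2956.2 K → 2960 K; t = 29.6.
B = 138.5·ln(29.6 − 10) − 305.0 = 138.5·ln 19.6 − 305.0 = 138.5·2.9755 − 305.0 = 107.111.
Rounded: 107.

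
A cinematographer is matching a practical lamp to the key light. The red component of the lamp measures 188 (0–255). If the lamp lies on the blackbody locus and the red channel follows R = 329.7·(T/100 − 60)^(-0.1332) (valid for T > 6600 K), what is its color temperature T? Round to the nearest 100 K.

12800 K

(t − 60)^(-0.1332) = 188/329.7 = 0.57022.
t − 60 = 0.57022^(1/-0.1332) = 0.57022^(-7.508) = 67.848, so t = 127.848.
T = 100·t = 12785 K → 12800 K to the nearest 100 K.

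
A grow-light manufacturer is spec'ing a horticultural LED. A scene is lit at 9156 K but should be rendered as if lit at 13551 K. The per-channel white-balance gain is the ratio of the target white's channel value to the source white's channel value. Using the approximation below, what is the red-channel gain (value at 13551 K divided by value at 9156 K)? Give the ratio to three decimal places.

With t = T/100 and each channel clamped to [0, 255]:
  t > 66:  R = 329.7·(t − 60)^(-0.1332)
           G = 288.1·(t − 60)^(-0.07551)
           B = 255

0.890

At 9156 K (t = 91.56):
  R = 329.7·(91.56 − 60)^(-0.1332) = 329.7·31.56^(-0.1332) = 329.7·0.63142 = 208.178.
At 13551 K (t = 135.51):
  R = 329.7·(135.51 − 60)^(-0.1332) = 329.7·75.51^(-0.1332) = 329.7·0.56215 = 185.340.
Gain = 185.340 / 208.178 = 0.8903 → 0.890.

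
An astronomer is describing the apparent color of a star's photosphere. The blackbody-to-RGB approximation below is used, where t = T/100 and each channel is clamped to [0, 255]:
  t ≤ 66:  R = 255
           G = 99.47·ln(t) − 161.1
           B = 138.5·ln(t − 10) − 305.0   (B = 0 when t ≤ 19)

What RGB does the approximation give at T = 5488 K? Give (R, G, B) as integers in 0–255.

t = 5488/100 = 54.88; the t ≤ 66 branch applies.
R = 255 by definition for t ≤ 66.
G = 99.47·ln 54.88 − 161.1 = 99.47·4.0051 − 161.1 = 237.292.
B = 138.5·ln(54.88 − 10) − 305.0 = 138.5·ln 44.88 − 305.0 = 138.5·3.8040 − 305.0 = 221.853.
Rounded: (255, 237, 222).

(255, 237, 222)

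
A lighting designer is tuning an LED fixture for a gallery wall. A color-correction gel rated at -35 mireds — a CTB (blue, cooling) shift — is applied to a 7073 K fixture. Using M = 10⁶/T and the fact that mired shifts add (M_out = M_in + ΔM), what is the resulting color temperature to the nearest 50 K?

M_in = 10⁶/7073 = 141.38 mireds.
M_out = 141.38 + (-35) = 106.38 mireds.
T_out = 10⁶/106.38 = 9400.0 K → 9400 K.

9400 K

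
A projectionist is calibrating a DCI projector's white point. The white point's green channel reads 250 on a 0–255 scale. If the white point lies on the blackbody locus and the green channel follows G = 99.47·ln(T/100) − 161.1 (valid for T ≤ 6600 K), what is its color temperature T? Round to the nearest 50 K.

ln t = (250 + 161.1) / 99.47 = 4.1329.
t = e^4.1329 = 62.359.
T = 100·t = 6236 K → 6250 K to the nearest 50 K.

6250 K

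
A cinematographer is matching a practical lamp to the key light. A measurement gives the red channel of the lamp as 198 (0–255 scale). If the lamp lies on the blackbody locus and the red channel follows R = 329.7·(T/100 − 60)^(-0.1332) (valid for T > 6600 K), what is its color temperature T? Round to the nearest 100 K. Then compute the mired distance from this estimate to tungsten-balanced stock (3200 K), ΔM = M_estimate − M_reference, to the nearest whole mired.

-218 mireds

(t − 60)^(-0.1332) = 198/329.7 = 0.60055.
t − 60 = 0.60055^(1/-0.1332) = 0.60055^(-7.508) = 45.980, so t = 105.980.
T = 100·t = 10598 K → 10600 K to the nearest 100 K.
M_estimate = 10⁶/10600 = 94.34; M_reference = 10⁶/3200 = 312.50.
ΔM = 94.34 − 312.50 = -218.16 → -218 mireds.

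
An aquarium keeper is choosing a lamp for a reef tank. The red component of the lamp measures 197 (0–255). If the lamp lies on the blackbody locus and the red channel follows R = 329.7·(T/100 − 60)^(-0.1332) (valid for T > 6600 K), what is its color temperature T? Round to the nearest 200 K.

(t − 60)^(-0.1332) = 197/329.7 = 0.59751.
t − 60 = 0.59751^(1/-0.1332) = 0.59751^(-7.508) = 47.761, so t = 107.761.
T = 100·t = 10776 K → 10800 K to the nearest 200 K.

10800 K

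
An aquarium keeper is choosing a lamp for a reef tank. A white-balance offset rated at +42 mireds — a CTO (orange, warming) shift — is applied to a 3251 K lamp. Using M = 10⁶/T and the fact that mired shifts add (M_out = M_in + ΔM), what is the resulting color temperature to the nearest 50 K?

M_in = 10⁶/3251 = 307.60 mireds.
M_out = 307.60 + (+42) = 349.60 mireds.
T_out = 10⁶/349.60 = 2860.4 K → 2850 K.

2850 K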